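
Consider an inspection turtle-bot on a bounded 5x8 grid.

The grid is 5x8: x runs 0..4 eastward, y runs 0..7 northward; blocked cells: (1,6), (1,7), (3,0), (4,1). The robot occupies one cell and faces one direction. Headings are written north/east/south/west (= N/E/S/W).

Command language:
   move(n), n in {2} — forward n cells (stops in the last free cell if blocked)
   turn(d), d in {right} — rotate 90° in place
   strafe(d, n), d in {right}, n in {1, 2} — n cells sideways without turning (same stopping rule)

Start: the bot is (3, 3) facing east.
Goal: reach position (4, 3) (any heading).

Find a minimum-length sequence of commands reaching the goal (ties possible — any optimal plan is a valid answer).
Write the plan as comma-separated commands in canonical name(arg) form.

t0: (3, 3) facing east
t=1 move(2) ⇒ (4, 3) facing east
nothing shorter than 1 reaches the goal.

move(2)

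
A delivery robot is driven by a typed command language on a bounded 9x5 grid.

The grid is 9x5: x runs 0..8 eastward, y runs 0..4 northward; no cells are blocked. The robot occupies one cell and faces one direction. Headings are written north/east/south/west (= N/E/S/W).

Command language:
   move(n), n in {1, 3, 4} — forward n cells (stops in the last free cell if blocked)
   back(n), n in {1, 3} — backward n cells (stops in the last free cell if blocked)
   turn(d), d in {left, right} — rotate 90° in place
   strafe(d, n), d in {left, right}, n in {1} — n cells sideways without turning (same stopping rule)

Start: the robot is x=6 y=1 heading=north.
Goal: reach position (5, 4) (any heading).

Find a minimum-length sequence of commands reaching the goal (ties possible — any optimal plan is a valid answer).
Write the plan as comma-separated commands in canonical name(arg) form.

strafe(left, 1), move(4)

begin: x=6 y=1 heading=north
step 1 (strafe(left, 1)): x=5 y=1 heading=north
step 2 (move(4)): x=5 y=4 heading=north
minimal: 2 command(s), checked below 2.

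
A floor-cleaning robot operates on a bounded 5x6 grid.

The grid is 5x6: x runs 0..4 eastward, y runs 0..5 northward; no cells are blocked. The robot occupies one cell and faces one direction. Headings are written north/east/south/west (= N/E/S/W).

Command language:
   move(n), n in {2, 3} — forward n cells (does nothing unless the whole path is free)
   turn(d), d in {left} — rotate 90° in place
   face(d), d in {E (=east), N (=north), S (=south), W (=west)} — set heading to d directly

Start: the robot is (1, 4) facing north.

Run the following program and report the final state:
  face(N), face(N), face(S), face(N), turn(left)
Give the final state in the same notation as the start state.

t0: (1, 4) facing north
t=1 face(N) ⇒ (1, 4) facing north
t=2 face(N) ⇒ (1, 4) facing north
t=3 face(S) ⇒ (1, 4) facing south
t=4 face(N) ⇒ (1, 4) facing north
t=5 turn(left) ⇒ (1, 4) facing west

(1, 4) facing west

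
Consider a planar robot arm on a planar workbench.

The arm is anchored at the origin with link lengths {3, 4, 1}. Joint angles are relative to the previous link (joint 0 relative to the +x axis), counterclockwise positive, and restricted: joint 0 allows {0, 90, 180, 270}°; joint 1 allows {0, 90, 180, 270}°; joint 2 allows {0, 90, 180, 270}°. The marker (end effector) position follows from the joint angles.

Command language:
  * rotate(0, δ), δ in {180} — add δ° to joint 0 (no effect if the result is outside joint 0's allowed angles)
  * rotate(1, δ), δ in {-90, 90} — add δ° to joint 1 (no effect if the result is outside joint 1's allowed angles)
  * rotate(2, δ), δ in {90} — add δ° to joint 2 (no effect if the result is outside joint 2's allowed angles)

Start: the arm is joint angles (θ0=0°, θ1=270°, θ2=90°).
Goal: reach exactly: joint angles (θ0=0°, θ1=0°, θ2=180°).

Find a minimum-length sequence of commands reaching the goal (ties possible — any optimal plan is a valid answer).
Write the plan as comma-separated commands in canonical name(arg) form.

begin: joint angles (θ0=0°, θ1=270°, θ2=90°)
step 1 (rotate(2, 90)): joint angles (θ0=0°, θ1=270°, θ2=180°)
step 2 (rotate(1, 90)): joint angles (θ0=0°, θ1=0°, θ2=180°)
minimal: 2 command(s), checked below 2.

rotate(2, 90), rotate(1, 90)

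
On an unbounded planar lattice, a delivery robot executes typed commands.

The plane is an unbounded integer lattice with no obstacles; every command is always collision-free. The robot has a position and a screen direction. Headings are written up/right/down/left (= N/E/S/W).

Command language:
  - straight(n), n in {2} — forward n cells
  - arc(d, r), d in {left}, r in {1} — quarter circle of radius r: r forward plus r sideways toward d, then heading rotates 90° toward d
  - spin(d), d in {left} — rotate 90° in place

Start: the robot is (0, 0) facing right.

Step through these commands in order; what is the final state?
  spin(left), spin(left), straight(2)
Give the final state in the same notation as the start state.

(-2, 0) facing left

t0: (0, 0) facing right
step 1 (spin(left)): (0, 0) facing up
step 2 (spin(left)): (0, 0) facing left
step 3 (straight(2)): (-2, 0) facing left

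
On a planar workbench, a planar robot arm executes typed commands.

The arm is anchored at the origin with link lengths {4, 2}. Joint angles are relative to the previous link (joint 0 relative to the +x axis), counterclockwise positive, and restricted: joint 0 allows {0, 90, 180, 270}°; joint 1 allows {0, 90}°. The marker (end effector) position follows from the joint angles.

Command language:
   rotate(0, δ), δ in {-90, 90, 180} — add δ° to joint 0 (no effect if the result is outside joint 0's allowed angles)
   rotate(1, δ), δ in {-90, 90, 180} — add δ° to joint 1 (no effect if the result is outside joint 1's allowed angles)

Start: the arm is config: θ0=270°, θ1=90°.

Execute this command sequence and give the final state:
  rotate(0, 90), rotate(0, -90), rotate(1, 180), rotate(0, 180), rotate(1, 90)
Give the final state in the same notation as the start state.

config: θ0=90°, θ1=90°

t0: config: θ0=270°, θ1=90°
step 1 (rotate(0, 90)): config: θ0=0°, θ1=90°
step 2 (rotate(0, -90)): config: θ0=270°, θ1=90°
step 3 (rotate(1, 180)): config: θ0=270°, θ1=90°
step 4 (rotate(0, 180)): config: θ0=90°, θ1=90°
step 5 (rotate(1, 90)): config: θ0=90°, θ1=90°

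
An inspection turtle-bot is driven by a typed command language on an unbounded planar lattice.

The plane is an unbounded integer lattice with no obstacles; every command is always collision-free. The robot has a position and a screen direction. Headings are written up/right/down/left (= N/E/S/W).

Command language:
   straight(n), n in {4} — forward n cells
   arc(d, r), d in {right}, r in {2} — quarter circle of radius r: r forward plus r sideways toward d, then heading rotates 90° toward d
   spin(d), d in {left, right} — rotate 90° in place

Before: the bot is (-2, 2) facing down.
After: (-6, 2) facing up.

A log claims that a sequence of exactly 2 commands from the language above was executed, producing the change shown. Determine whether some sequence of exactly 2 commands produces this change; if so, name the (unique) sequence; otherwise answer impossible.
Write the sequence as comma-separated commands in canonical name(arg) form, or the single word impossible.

arc(right, 2), arc(right, 2)

key: position moved to (-6,2) AND the heading swung to N — translation plus rotation needed
start: (-2, 2) facing down
t=1 arc(right, 2) ⇒ (-4, 0) facing left
t=2 arc(right, 2) ⇒ (-6, 2) facing up
no other 2-command option fits: unique.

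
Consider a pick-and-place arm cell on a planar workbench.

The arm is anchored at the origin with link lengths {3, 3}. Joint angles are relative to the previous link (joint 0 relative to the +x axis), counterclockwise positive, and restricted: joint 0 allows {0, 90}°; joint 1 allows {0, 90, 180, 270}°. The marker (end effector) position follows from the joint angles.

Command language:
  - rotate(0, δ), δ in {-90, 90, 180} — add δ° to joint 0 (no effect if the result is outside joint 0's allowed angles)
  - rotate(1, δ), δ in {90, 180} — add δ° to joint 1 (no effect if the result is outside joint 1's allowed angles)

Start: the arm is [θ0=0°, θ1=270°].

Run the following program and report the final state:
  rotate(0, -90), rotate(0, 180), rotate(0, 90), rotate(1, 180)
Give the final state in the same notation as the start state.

[θ0=90°, θ1=90°]

initial: [θ0=0°, θ1=270°]
1. rotate(0, -90) → [θ0=0°, θ1=270°]
2. rotate(0, 180) → [θ0=0°, θ1=270°]
3. rotate(0, 90) → [θ0=90°, θ1=270°]
4. rotate(1, 180) → [θ0=90°, θ1=90°]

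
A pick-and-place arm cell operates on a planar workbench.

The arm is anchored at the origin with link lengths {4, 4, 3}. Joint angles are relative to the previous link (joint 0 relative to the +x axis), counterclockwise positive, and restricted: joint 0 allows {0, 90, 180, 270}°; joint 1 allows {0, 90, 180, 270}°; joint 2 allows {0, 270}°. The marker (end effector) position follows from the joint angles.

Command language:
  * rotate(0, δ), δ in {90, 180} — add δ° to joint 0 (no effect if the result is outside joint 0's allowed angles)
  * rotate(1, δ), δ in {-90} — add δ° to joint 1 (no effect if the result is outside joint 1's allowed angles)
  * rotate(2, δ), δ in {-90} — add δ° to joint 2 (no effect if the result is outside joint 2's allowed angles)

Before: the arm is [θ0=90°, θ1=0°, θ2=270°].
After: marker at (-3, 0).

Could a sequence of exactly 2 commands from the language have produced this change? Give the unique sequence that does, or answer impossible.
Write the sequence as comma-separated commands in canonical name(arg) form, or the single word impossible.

from: [θ0=90°, θ1=0°, θ2=270°]
t=1 rotate(1, -90) ⇒ [θ0=90°, θ1=270°, θ2=270°]
t=2 rotate(1, -90) ⇒ [θ0=90°, θ1=180°, θ2=270°]
no other 2-command option fits: unique.

rotate(1, -90), rotate(1, -90)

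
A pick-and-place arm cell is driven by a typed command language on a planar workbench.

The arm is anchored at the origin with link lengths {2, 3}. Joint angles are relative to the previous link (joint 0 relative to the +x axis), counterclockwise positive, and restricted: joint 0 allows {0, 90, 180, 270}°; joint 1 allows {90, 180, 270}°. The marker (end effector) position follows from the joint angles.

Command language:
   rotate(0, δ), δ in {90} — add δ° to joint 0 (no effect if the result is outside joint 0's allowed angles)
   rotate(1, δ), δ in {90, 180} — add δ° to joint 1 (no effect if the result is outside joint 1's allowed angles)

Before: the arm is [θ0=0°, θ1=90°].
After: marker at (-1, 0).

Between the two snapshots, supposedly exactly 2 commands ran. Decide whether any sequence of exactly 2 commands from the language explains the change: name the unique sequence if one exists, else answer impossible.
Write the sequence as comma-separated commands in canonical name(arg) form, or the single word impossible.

key: running rotate(1, 180) before rotate(1, 90) would end elsewhere — order is forced
begin: [θ0=0°, θ1=90°]
[1] after rotate(1, 90): [θ0=0°, θ1=180°]
[2] after rotate(1, 180): [θ0=0°, θ1=180°]
no other 2-command option fits: unique.

rotate(1, 90), rotate(1, 180)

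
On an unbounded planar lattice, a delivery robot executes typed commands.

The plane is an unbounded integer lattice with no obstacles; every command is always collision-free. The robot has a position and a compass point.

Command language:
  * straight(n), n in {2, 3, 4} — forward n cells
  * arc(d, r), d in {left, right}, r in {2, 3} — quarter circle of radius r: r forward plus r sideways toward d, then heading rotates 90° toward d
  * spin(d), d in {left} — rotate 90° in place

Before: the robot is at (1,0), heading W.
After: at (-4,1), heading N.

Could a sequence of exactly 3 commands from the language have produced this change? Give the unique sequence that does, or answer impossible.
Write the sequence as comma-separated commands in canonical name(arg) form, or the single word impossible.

key: position moved to (-4,1) AND the heading swung to N — translation plus rotation needed
t0: at (1,0), heading W
t=1 spin(left) ⇒ at (1,0), heading S
t=2 arc(right, 2) ⇒ at (-1,-2), heading W
t=3 arc(right, 3) ⇒ at (-4,1), heading N
uniquely the one of 512 3-step routes that fits.

spin(left), arc(right, 2), arc(right, 3)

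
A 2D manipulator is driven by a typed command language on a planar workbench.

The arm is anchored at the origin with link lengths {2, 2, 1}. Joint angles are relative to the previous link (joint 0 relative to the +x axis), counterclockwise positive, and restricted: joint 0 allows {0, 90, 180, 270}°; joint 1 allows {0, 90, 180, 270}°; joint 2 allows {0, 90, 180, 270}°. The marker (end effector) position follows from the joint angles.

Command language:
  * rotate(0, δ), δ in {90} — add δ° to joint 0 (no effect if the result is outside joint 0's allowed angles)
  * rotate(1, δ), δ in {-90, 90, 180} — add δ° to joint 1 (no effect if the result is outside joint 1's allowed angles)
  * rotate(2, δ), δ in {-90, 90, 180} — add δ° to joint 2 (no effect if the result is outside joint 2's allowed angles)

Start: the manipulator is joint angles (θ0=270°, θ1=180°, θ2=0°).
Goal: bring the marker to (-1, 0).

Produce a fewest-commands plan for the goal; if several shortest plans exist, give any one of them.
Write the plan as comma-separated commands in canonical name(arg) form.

t0: joint angles (θ0=270°, θ1=180°, θ2=0°)
t=1 rotate(0, 90) ⇒ joint angles (θ0=0°, θ1=180°, θ2=0°)
shorter routes all fall short; 1 is best.

rotate(0, 90)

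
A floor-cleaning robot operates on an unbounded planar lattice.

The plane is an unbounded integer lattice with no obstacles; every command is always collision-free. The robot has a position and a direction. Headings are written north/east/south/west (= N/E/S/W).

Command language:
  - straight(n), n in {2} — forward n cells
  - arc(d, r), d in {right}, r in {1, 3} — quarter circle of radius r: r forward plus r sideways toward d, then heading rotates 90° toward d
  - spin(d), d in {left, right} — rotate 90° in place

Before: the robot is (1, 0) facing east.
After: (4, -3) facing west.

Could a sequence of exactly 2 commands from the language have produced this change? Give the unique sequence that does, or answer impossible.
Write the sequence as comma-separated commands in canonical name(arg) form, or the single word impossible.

arc(right, 3), spin(right)

key: order matters: swapping arc(right, 3) and spin(right) lands elsewhere
t0: (1, 0) facing east
step 1 (arc(right, 3)): (4, -3) facing south
step 2 (spin(right)): (4, -3) facing west
uniquely the one of 25 2-step routes that fits.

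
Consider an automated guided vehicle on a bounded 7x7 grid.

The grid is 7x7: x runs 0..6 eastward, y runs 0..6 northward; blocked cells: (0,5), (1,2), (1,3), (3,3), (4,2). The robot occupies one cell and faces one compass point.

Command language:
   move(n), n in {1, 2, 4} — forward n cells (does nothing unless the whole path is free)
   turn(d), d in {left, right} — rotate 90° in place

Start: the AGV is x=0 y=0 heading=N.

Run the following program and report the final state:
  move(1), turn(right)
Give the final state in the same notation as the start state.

from: x=0 y=0 heading=N
step 1 (move(1)): x=0 y=1 heading=N
step 2 (turn(right)): x=0 y=1 heading=E

x=0 y=1 heading=E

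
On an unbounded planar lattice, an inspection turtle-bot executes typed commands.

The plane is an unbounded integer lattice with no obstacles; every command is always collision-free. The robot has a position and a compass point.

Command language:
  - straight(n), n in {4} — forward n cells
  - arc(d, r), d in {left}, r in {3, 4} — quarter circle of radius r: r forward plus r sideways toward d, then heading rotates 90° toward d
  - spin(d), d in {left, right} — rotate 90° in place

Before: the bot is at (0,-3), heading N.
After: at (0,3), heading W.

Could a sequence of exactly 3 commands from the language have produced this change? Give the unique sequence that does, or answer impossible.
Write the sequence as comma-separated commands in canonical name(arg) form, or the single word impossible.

key: position moved to (0,3) AND the heading swung to W — translation plus rotation needed
start: at (0,-3), heading N
step 1 (spin(right)): at (0,-3), heading E
step 2 (arc(left, 3)): at (3,0), heading N
step 3 (arc(left, 3)): at (0,3), heading W
uniquely the one of 125 3-step routes that fits.

spin(right), arc(left, 3), arc(left, 3)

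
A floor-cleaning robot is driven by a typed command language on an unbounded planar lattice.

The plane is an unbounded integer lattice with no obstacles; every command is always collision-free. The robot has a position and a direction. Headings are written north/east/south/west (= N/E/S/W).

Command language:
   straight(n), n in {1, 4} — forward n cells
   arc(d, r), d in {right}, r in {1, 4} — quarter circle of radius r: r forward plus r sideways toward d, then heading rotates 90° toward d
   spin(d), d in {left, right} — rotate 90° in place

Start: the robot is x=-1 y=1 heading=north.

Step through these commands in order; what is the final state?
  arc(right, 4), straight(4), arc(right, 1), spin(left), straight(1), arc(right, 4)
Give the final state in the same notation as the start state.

x=13 y=0 heading=south

start: x=-1 y=1 heading=north
[1] after arc(right, 4): x=3 y=5 heading=east
[2] after straight(4): x=7 y=5 heading=east
[3] after arc(right, 1): x=8 y=4 heading=south
[4] after spin(left): x=8 y=4 heading=east
[5] after straight(1): x=9 y=4 heading=east
[6] after arc(right, 4): x=13 y=0 heading=south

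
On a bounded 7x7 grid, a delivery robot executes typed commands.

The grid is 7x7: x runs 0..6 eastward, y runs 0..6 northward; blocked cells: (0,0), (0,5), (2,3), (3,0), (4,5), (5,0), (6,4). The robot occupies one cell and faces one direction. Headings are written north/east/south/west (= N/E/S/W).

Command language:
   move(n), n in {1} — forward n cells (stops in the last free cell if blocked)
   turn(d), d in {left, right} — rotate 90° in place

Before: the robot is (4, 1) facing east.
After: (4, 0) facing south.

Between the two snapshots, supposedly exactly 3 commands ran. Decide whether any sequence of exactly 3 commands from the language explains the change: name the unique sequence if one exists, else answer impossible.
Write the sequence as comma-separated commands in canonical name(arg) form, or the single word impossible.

turn(right), move(1), move(1)

key: running move(1) before turn(right) would end elsewhere — order is forced
begin: (4, 1) facing east
step 1 (turn(right)): (4, 1) facing south
step 2 (move(1)): (4, 0) facing south
step 3 (move(1)): (4, 0) facing south
no rival 3-sequence matches.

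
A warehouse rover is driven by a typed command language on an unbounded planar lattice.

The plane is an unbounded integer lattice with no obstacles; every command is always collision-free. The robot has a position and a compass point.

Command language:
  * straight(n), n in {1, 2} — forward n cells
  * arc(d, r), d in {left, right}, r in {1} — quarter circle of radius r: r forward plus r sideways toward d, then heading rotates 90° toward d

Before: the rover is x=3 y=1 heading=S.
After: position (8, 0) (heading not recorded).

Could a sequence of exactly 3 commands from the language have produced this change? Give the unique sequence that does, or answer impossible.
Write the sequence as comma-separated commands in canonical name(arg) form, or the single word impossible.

key: running straight(2) before arc(left, 1) would end elsewhere — order is forced
from: x=3 y=1 heading=S
step 1 (arc(left, 1)): x=4 y=0 heading=E
step 2 (straight(2)): x=6 y=0 heading=E
step 3 (straight(2)): x=8 y=0 heading=E
no other 3-command option fits: unique.

arc(left, 1), straight(2), straight(2)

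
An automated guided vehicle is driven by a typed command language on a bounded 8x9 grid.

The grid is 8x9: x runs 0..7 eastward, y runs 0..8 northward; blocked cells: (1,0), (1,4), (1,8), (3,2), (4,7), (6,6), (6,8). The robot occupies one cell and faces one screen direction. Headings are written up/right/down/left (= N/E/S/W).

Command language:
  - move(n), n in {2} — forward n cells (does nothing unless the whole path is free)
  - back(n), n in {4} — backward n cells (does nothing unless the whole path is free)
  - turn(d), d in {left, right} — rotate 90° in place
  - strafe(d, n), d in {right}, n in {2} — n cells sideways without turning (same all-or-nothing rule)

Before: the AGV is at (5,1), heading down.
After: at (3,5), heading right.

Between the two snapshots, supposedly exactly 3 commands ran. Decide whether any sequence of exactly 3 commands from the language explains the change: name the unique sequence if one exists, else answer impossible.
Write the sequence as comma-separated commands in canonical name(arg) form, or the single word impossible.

back(4), strafe(right, 2), turn(left)

key: cell and facing (now E) both changed — the 3 commands mix motion and turning
start: at (5,1), heading down
t=1 back(4) ⇒ at (5,5), heading down
t=2 strafe(right, 2) ⇒ at (3,5), heading down
t=3 turn(left) ⇒ at (3,5), heading right
all 125 alternatives checked — unique.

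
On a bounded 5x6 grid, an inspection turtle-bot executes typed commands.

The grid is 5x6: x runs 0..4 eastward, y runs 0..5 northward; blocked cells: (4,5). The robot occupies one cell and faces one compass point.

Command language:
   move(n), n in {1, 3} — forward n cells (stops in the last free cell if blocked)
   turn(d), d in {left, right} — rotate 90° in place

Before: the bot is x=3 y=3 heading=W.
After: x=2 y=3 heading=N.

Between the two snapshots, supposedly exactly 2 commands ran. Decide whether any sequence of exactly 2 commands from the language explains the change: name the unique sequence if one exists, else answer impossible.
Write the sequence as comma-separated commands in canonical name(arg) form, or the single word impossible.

key: running turn(right) before move(1) would end elsewhere — order is forced
from: x=3 y=3 heading=W
t=1 move(1) ⇒ x=2 y=3 heading=W
t=2 turn(right) ⇒ x=2 y=3 heading=N
all 16 alternatives checked — unique.

move(1), turn(right)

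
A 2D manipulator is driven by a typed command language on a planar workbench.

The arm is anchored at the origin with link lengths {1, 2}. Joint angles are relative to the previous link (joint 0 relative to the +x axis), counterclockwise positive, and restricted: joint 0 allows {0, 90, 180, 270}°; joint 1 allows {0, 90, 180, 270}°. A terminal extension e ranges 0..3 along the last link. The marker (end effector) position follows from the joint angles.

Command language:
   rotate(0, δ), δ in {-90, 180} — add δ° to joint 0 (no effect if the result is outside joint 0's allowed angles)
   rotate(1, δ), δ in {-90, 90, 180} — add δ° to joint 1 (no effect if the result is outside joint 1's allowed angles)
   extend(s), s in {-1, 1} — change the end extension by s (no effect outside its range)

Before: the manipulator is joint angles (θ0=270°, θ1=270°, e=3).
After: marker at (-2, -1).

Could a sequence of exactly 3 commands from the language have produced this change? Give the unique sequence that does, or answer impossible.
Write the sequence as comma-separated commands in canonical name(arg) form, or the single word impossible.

extend(-1), extend(-1), extend(-1)

begin: joint angles (θ0=270°, θ1=270°, e=3)
1. extend(-1) → joint angles (θ0=270°, θ1=270°, e=2)
2. extend(-1) → joint angles (θ0=270°, θ1=270°, e=1)
3. extend(-1) → joint angles (θ0=270°, θ1=270°, e=0)
uniquely the one of 343 3-step routes that fits.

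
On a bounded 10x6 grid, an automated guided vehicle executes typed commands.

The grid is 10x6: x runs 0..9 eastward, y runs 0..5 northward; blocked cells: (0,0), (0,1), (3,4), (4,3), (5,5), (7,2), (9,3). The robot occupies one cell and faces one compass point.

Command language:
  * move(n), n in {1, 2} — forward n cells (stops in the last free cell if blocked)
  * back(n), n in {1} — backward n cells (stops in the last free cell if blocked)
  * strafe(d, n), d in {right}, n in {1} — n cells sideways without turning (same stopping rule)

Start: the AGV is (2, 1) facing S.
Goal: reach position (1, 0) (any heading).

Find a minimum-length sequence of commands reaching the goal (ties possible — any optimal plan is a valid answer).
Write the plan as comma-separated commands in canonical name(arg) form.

move(1), strafe(right, 1)

initial: (2, 1) facing S
[1] after move(1): (2, 0) facing S
[2] after strafe(right, 1): (1, 0) facing S
shorter routes all fall short; 2 is best.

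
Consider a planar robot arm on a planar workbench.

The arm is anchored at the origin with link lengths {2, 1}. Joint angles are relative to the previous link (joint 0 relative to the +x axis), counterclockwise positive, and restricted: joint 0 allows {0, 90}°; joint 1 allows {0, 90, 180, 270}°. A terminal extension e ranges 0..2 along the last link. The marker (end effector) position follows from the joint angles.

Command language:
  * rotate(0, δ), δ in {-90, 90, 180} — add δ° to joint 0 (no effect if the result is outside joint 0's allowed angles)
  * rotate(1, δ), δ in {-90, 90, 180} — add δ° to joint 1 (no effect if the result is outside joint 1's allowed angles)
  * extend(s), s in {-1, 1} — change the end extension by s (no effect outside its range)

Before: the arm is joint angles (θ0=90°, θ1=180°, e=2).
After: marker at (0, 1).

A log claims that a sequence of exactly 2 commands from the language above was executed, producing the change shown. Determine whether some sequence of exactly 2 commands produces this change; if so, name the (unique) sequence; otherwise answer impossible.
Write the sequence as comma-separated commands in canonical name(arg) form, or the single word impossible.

extend(-1), extend(-1)

initial: joint angles (θ0=90°, θ1=180°, e=2)
step 1 (extend(-1)): joint angles (θ0=90°, θ1=180°, e=1)
step 2 (extend(-1)): joint angles (θ0=90°, θ1=180°, e=0)
no other 2-command option fits: unique.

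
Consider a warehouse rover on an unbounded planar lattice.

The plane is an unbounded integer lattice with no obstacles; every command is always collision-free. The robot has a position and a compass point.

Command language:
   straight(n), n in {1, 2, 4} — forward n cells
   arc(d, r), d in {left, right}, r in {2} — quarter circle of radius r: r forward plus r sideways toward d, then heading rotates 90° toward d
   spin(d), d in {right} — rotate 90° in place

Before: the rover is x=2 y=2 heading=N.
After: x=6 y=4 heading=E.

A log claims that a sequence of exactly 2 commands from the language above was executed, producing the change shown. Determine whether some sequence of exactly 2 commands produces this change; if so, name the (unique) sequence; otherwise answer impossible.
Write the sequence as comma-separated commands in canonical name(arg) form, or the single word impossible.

key: cell and facing (now E) both changed — the 2 commands mix motion and turning
begin: x=2 y=2 heading=N
1. arc(right, 2) → x=4 y=4 heading=E
2. straight(2) → x=6 y=4 heading=E
all 36 alternatives checked — unique.

arc(right, 2), straight(2)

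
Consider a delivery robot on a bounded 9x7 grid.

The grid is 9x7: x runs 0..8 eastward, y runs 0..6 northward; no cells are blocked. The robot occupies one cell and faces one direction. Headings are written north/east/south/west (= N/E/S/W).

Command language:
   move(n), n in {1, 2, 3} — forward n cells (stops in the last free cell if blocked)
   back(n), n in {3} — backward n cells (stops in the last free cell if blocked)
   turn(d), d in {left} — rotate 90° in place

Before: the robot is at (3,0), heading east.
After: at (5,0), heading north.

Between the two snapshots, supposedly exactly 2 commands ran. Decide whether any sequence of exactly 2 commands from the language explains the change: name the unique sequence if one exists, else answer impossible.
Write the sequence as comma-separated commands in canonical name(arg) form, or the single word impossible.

key: order matters: swapping move(2) and turn(left) lands elsewhere
start: at (3,0), heading east
step 1 (move(2)): at (5,0), heading east
step 2 (turn(left)): at (5,0), heading north
all 25 alternatives checked — unique.

move(2), turn(left)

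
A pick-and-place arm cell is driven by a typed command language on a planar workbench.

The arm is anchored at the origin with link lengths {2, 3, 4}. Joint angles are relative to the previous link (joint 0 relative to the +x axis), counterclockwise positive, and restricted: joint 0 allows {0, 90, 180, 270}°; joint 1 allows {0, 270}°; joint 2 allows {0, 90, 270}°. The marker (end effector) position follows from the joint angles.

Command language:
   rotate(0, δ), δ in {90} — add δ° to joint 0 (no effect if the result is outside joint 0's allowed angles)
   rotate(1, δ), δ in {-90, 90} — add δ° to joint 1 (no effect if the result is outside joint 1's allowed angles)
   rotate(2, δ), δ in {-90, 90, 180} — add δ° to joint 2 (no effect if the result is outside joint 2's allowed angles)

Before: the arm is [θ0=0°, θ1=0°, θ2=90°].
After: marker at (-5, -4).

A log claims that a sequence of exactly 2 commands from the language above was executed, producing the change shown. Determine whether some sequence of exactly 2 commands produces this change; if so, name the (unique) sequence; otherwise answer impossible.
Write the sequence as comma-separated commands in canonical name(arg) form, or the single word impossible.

rotate(0, 90), rotate(0, 90)

t0: [θ0=0°, θ1=0°, θ2=90°]
step 1 (rotate(0, 90)): [θ0=90°, θ1=0°, θ2=90°]
step 2 (rotate(0, 90)): [θ0=180°, θ1=0°, θ2=90°]
uniquely the one of 36 2-step routes that fits.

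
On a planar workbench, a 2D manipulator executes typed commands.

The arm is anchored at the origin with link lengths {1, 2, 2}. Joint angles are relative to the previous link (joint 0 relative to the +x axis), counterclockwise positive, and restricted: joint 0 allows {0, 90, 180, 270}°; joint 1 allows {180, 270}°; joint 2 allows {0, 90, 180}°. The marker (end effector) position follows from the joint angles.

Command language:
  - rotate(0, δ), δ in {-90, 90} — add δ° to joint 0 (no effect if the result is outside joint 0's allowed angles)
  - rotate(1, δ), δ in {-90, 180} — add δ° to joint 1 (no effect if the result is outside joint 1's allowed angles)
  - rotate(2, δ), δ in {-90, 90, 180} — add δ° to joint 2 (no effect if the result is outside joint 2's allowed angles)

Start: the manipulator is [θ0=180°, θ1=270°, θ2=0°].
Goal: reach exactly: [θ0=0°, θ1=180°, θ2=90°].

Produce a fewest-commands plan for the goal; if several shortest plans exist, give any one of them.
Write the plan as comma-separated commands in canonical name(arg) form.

start: [θ0=180°, θ1=270°, θ2=0°]
t=1 rotate(0, 90) ⇒ [θ0=270°, θ1=270°, θ2=0°]
t=2 rotate(0, 90) ⇒ [θ0=0°, θ1=270°, θ2=0°]
t=3 rotate(2, 90) ⇒ [θ0=0°, θ1=270°, θ2=90°]
t=4 rotate(1, -90) ⇒ [θ0=0°, θ1=180°, θ2=90°]
shorter routes all fall short; 4 is best.

rotate(0, 90), rotate(0, 90), rotate(2, 90), rotate(1, -90)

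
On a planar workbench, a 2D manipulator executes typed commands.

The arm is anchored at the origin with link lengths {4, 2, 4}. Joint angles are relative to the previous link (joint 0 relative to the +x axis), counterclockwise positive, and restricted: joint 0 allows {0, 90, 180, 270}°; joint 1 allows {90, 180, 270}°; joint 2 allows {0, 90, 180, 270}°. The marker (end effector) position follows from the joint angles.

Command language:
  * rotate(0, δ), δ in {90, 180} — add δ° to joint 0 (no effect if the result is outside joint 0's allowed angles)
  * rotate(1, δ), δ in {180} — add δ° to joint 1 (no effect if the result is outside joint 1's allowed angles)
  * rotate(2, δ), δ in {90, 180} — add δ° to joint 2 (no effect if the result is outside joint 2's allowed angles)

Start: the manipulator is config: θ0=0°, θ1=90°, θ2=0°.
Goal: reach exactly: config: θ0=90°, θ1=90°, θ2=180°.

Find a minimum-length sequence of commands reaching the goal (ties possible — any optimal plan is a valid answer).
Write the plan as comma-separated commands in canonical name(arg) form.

rotate(0, 90), rotate(2, 180)

begin: config: θ0=0°, θ1=90°, θ2=0°
1. rotate(0, 90) → config: θ0=90°, θ1=90°, θ2=0°
2. rotate(2, 180) → config: θ0=90°, θ1=90°, θ2=180°
no 1-step plan works, so 2 is optimal.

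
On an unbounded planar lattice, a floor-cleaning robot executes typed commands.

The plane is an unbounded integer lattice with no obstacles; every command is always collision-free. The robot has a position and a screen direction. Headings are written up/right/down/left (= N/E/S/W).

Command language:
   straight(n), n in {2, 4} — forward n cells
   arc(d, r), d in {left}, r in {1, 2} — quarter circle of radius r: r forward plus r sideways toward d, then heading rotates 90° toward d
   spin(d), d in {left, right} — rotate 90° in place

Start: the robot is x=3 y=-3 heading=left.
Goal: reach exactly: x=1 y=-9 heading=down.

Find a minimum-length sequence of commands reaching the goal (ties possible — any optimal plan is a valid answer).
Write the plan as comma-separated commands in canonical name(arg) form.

begin: x=3 y=-3 heading=left
1. arc(left, 2) → x=1 y=-5 heading=down
2. straight(4) → x=1 y=-9 heading=down
nothing shorter than 2 reaches the goal.

arc(left, 2), straight(4)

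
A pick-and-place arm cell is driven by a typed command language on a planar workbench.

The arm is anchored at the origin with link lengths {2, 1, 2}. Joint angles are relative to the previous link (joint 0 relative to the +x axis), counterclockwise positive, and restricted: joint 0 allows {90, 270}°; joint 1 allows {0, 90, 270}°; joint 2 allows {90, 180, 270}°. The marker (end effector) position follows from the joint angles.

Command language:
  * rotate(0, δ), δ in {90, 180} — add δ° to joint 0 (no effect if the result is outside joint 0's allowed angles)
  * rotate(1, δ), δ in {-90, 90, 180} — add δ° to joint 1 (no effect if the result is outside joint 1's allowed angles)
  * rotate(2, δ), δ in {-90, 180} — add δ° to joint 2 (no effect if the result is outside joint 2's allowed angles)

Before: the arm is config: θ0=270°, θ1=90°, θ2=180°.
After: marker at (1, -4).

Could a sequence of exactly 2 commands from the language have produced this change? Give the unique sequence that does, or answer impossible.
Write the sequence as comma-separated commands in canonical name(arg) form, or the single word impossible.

key: running rotate(2, 180) before rotate(2, -90) would end elsewhere — order is forced
from: config: θ0=270°, θ1=90°, θ2=180°
[1] after rotate(2, -90): config: θ0=270°, θ1=90°, θ2=90°
[2] after rotate(2, 180): config: θ0=270°, θ1=90°, θ2=270°
all 49 alternatives checked — unique.

rotate(2, -90), rotate(2, 180)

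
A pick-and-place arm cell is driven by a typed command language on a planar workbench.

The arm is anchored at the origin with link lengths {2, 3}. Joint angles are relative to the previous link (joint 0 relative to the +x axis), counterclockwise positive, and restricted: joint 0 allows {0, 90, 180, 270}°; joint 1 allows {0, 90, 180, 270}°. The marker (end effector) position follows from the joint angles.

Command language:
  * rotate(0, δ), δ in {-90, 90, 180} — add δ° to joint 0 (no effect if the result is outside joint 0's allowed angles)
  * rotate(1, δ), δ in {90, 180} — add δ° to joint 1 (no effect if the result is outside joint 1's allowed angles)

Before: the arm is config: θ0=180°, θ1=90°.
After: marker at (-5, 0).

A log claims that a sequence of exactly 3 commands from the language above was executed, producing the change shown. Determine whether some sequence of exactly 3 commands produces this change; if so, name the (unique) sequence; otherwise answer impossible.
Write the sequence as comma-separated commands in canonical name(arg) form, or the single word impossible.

begin: config: θ0=180°, θ1=90°
1. rotate(1, 90) → config: θ0=180°, θ1=180°
2. rotate(1, 90) → config: θ0=180°, θ1=270°
3. rotate(1, 90) → config: θ0=180°, θ1=0°
uniquely the one of 125 3-step routes that fits.

rotate(1, 90), rotate(1, 90), rotate(1, 90)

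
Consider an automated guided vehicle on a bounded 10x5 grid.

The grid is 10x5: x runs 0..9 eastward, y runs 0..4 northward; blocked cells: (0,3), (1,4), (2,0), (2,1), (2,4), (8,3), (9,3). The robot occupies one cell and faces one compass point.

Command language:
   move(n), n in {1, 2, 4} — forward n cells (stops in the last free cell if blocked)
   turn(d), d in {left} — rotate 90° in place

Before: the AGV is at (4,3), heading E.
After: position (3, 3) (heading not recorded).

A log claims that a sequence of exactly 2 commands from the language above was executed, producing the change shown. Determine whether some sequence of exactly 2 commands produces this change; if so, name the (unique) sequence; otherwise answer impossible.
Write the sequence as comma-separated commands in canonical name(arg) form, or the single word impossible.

no 2-step route produces this change.

impossible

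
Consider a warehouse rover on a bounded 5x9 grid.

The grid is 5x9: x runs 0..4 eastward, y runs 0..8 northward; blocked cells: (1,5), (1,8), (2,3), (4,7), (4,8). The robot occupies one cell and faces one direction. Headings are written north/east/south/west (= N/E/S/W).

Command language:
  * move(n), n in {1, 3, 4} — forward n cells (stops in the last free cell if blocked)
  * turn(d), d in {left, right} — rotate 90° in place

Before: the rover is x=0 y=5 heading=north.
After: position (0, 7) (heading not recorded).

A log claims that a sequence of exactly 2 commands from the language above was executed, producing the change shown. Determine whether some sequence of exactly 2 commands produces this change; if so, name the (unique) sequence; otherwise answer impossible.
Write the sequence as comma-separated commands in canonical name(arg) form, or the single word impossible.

begin: x=0 y=5 heading=north
step 1 (move(1)): x=0 y=6 heading=north
step 2 (move(1)): x=0 y=7 heading=north
no rival 2-sequence matches.

move(1), move(1)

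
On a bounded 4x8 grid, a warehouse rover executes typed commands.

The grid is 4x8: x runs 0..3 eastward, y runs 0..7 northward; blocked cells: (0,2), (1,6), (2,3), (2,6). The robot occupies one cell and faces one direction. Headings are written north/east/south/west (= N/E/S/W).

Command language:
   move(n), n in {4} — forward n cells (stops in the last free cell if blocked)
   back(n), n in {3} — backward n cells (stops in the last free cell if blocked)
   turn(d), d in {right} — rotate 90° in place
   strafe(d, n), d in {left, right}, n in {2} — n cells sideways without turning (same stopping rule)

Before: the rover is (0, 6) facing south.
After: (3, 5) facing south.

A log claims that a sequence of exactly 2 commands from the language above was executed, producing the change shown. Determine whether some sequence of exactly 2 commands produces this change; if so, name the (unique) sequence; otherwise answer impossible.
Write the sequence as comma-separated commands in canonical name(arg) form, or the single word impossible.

impossible

no 2-step route produces this change.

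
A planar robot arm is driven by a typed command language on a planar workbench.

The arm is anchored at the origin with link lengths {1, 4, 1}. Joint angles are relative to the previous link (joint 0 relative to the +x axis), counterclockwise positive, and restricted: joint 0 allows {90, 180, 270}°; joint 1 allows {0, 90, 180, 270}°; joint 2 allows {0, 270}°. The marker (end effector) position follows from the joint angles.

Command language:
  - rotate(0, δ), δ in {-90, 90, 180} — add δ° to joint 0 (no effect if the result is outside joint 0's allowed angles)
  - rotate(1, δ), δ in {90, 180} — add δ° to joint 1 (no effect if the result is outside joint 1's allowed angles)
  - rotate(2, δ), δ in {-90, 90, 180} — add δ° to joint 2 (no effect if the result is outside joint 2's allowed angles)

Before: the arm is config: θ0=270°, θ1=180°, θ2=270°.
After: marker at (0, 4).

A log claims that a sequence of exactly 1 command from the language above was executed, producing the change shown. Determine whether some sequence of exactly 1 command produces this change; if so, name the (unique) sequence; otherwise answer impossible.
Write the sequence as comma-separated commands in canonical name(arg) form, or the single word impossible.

from: config: θ0=270°, θ1=180°, θ2=270°
1. rotate(2, 90) → config: θ0=270°, θ1=180°, θ2=0°
all 8 alternatives checked — unique.

rotate(2, 90)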